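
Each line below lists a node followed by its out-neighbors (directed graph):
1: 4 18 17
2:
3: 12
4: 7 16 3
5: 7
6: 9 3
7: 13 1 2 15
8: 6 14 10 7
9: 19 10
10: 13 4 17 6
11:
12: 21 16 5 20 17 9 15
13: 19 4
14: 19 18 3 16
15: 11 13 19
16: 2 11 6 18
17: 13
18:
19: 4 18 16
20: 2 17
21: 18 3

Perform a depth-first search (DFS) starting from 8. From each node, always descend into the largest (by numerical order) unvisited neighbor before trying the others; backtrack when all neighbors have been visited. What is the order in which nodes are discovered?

Visit 8
8 → 14
14 → 19
19 → 18
19 → 16
16 → 11
16 → 6
6 → 9
9 → 10
10 → 17
17 → 13
13 → 4
4 → 7
7 → 15
7 → 2
7 → 1
4 → 3
3 → 12
12 → 21
12 → 20
12 → 5

8 → 14 → 19 → 18 → 16 → 11 → 6 → 9 → 10 → 17 → 13 → 4 → 7 → 15 → 2 → 1 → 3 → 12 → 21 → 20 → 5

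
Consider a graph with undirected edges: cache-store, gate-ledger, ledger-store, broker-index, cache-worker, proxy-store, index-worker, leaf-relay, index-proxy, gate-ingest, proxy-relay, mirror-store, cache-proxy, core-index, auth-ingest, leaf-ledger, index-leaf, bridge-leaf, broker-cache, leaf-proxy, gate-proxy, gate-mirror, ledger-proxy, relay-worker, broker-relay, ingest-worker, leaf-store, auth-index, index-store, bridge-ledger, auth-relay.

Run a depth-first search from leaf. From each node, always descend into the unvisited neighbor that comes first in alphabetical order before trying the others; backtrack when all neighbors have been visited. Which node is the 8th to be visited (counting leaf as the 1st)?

Visit leaf
leaf → bridge
bridge → ledger
ledger → gate
gate → ingest
ingest → auth
auth → index
index → broker
broker → cache
cache → proxy
proxy → relay
relay → worker
proxy → store
store → mirror
index → core

Visit order: leaf, bridge, ledger, gate, ingest, auth, index, broker, cache, proxy, relay, worker, store, mirror, core

broker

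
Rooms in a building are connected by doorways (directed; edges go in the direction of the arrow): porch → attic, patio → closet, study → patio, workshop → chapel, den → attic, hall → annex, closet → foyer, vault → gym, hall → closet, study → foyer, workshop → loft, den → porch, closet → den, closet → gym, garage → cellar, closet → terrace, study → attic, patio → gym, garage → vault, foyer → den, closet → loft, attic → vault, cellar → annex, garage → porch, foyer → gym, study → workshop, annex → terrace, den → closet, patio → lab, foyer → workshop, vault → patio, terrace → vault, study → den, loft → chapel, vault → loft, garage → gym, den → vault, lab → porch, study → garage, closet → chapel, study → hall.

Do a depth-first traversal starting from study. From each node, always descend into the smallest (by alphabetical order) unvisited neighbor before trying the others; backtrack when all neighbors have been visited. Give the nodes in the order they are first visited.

study, attic, vault, gym, loft, chapel, patio, closet, den, porch, foyer, workshop, terrace, lab, garage, cellar, annex, hall

Visit study
study → attic
attic → vault
vault → gym
vault → loft
loft → chapel
vault → patio
patio → closet
closet → den
den → porch
closet → foyer
foyer → workshop
closet → terrace
patio → lab
study → garage
garage → cellar
cellar → annex
study → hall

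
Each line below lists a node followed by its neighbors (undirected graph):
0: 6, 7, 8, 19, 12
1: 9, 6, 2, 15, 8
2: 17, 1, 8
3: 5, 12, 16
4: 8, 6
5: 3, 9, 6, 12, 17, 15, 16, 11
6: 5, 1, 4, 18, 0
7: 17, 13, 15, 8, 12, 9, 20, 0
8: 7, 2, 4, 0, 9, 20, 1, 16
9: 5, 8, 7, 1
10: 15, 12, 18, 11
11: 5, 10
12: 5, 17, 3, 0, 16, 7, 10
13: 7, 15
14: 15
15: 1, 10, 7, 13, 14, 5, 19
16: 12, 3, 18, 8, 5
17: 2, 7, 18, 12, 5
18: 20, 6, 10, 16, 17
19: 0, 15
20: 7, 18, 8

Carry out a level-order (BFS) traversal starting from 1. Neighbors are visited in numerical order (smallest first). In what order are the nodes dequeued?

Visit 1; enqueue 2, 6, 8, 9, 15 → queue [2, 6, 8, 9, 15]
Visit 2; enqueue 17 → queue [6, 8, 9, 15, 17]
Visit 6; enqueue 0, 4, 5, 18 → queue [8, 9, 15, 17, 0, 4, 5, 18]
Visit 8; enqueue 7, 16, 20 → queue [9, 15, 17, 0, 4, 5, 18, 7, 16, 20]
Visit 9 → queue [15, 17, 0, 4, 5, 18, 7, 16, 20]
Visit 15; enqueue 10, 13, 14, 19 → queue [17, 0, 4, 5, 18, 7, 16, 20, 10, 13, 14, 19]
Visit 17; enqueue 12 → queue [0, 4, 5, 18, 7, 16, 20, 10, 13, 14, 19, 12]
Visit 0 → queue [4, 5, 18, 7, 16, 20, 10, 13, 14, 19, 12]
Visit 4 → queue [5, 18, 7, 16, 20, 10, 13, 14, 19, 12]
Visit 5; enqueue 3, 11 → queue [18, 7, 16, 20, 10, 13, 14, 19, 12, 3, 11]
Visit 18 → queue [7, 16, 20, 10, 13, 14, 19, 12, 3, 11]
Visit 7 → queue [16, 20, 10, 13, 14, 19, 12, 3, 11]
Visit 16 → queue [20, 10, 13, 14, 19, 12, 3, 11]
Visit 20 → queue [10, 13, 14, 19, 12, 3, 11]
Visit 10 → queue [13, 14, 19, 12, 3, 11]
Visit 13 → queue [14, 19, 12, 3, 11]
Visit 14 → queue [19, 12, 3, 11]
Visit 19 → queue [12, 3, 11]
Visit 12 → queue [3, 11]
Visit 3 → queue [11]
Visit 11 → queue []

1 2 6 8 9 15 17 0 4 5 18 7 16 20 10 13 14 19 12 3 11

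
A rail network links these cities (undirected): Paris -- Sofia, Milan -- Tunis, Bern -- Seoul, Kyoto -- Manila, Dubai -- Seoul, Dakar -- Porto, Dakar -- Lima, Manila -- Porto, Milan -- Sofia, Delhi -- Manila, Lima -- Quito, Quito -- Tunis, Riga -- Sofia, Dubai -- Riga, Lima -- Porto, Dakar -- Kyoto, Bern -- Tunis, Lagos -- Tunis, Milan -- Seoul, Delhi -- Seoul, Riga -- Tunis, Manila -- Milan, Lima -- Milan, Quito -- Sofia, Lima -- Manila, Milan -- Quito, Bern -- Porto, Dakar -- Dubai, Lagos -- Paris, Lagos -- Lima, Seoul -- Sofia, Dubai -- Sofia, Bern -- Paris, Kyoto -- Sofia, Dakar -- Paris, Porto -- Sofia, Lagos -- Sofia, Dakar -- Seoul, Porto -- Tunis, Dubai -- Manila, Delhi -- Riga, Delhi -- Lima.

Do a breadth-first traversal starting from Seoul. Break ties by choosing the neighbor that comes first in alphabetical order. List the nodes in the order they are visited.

Seoul, Bern, Dakar, Delhi, Dubai, Milan, Sofia, Paris, Porto, Tunis, Kyoto, Lima, Manila, Riga, Quito, Lagos

Visit Seoul; enqueue Bern, Dakar, Delhi, Dubai, Milan, Sofia → queue [Bern, Dakar, Delhi, Dubai, Milan, Sofia]
Visit Bern; enqueue Paris, Porto, Tunis → queue [Dakar, Delhi, Dubai, Milan, Sofia, Paris, Porto, Tunis]
Visit Dakar; enqueue Kyoto, Lima → queue [Delhi, Dubai, Milan, Sofia, Paris, Porto, Tunis, Kyoto, Lima]
Visit Delhi; enqueue Manila, Riga → queue [Dubai, Milan, Sofia, Paris, Porto, Tunis, Kyoto, Lima, Manila, Riga]
Visit Dubai → queue [Milan, Sofia, Paris, Porto, Tunis, Kyoto, Lima, Manila, Riga]
Visit Milan; enqueue Quito → queue [Sofia, Paris, Porto, Tunis, Kyoto, Lima, Manila, Riga, Quito]
Visit Sofia; enqueue Lagos → queue [Paris, Porto, Tunis, Kyoto, Lima, Manila, Riga, Quito, Lagos]
Visit Paris → queue [Porto, Tunis, Kyoto, Lima, Manila, Riga, Quito, Lagos]
Visit Porto → queue [Tunis, Kyoto, Lima, Manila, Riga, Quito, Lagos]
Visit Tunis → queue [Kyoto, Lima, Manila, Riga, Quito, Lagos]
Visit Kyoto → queue [Lima, Manila, Riga, Quito, Lagos]
Visit Lima → queue [Manila, Riga, Quito, Lagos]
Visit Manila → queue [Riga, Quito, Lagos]
Visit Riga → queue [Quito, Lagos]
Visit Quito → queue [Lagos]
Visit Lagos → queue []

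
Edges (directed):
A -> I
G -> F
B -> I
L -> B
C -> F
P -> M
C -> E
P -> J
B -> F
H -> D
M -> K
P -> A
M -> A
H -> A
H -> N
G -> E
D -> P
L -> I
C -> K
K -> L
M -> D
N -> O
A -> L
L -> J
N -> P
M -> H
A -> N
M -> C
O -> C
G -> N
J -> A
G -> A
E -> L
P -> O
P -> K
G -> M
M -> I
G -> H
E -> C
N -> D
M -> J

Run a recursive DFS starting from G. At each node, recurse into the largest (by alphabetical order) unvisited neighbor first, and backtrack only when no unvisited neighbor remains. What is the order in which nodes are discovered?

Visit G
G → N
N → P
P → O
O → C
C → K
K → L
L → J
J → A
A → I
L → B
B → F
C → E
P → M
M → H
H → D

G N P O C K L J A I B F E M H D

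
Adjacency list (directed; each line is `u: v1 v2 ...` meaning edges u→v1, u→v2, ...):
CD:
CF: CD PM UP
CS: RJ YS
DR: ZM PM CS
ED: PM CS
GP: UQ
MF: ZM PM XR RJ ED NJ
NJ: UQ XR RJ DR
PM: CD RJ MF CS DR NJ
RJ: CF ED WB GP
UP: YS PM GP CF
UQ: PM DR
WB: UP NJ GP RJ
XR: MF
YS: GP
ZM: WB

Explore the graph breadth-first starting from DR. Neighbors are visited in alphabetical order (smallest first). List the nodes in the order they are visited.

DR, CS, PM, ZM, RJ, YS, CD, MF, NJ, WB, CF, ED, GP, XR, UQ, UP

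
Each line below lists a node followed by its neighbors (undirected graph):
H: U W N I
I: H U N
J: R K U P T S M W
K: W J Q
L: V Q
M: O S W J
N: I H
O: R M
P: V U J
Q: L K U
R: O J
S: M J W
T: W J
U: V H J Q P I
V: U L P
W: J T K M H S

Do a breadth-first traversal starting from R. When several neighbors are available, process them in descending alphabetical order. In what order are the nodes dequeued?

R → O → J → M → W → U → T → S → P → K → H → V → Q → I → N → L

Visit R; enqueue O, J → queue [O, J]
Visit O; enqueue M → queue [J, M]
Visit J; enqueue W, U, T, S, P, K → queue [M, W, U, T, S, P, K]
Visit M → queue [W, U, T, S, P, K]
Visit W; enqueue H → queue [U, T, S, P, K, H]
Visit U; enqueue V, Q, I → queue [T, S, P, K, H, V, Q, I]
Visit T → queue [S, P, K, H, V, Q, I]
Visit S → queue [P, K, H, V, Q, I]
Visit P → queue [K, H, V, Q, I]
Visit K → queue [H, V, Q, I]
Visit H; enqueue N → queue [V, Q, I, N]
Visit V; enqueue L → queue [Q, I, N, L]
Visit Q → queue [I, N, L]
Visit I → queue [N, L]
Visit N → queue [L]
Visit L → queue []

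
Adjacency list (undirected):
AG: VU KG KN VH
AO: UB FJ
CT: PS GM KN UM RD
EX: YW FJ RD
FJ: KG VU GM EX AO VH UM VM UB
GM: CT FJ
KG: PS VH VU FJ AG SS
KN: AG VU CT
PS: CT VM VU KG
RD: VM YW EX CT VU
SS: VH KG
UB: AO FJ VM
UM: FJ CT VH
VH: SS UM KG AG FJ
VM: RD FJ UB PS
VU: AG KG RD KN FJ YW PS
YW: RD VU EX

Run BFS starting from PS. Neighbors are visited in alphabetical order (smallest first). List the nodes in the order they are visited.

PS -> CT -> KG -> VM -> VU -> GM -> KN -> RD -> UM -> AG -> FJ -> SS -> VH -> UB -> YW -> EX -> AO

Visit PS; enqueue CT, KG, VM, VU → queue [CT, KG, VM, VU]
Visit CT; enqueue GM, KN, RD, UM → queue [KG, VM, VU, GM, KN, RD, UM]
Visit KG; enqueue AG, FJ, SS, VH → queue [VM, VU, GM, KN, RD, UM, AG, FJ, SS, VH]
Visit VM; enqueue UB → queue [VU, GM, KN, RD, UM, AG, FJ, SS, VH, UB]
Visit VU; enqueue YW → queue [GM, KN, RD, UM, AG, FJ, SS, VH, UB, YW]
Visit GM → queue [KN, RD, UM, AG, FJ, SS, VH, UB, YW]
Visit KN → queue [RD, UM, AG, FJ, SS, VH, UB, YW]
Visit RD; enqueue EX → queue [UM, AG, FJ, SS, VH, UB, YW, EX]
Visit UM → queue [AG, FJ, SS, VH, UB, YW, EX]
Visit AG → queue [FJ, SS, VH, UB, YW, EX]
Visit FJ; enqueue AO → queue [SS, VH, UB, YW, EX, AO]
Visit SS → queue [VH, UB, YW, EX, AO]
Visit VH → queue [UB, YW, EX, AO]
Visit UB → queue [YW, EX, AO]
Visit YW → queue [EX, AO]
Visit EX → queue [AO]
Visit AO → queue []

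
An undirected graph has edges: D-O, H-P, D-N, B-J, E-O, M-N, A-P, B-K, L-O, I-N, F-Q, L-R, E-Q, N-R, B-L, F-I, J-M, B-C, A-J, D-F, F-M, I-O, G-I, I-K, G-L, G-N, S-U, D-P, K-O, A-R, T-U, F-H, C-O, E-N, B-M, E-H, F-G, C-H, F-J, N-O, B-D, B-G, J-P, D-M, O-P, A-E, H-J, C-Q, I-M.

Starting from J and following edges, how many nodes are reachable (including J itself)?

BFS from J visits: J, A, B, F, H, M, P, E, R, C, D, G, K, L, I, Q, N, O
Reachable nodes: 18 of 21 total.

18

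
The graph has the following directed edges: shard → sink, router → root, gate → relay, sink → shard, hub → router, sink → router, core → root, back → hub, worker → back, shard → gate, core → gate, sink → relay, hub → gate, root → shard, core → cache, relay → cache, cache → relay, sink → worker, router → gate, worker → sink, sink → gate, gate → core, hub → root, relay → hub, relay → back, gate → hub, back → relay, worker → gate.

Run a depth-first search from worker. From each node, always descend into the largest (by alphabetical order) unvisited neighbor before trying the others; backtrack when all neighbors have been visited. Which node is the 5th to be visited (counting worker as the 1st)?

relay

Visit worker
worker → sink
sink → shard
shard → gate
gate → relay
relay → hub
hub → router
router → root
relay → cache
relay → back
gate → core

Visit order: worker, sink, shard, gate, relay, hub, router, root, cache, back, core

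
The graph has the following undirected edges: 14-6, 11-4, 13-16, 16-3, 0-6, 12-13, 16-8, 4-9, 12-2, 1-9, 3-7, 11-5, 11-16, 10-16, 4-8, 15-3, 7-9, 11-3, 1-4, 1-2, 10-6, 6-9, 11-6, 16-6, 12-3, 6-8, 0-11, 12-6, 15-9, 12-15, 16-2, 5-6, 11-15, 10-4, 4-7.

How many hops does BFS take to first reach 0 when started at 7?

3

Level 0: 7
Level 1: 3, 4, 9
Level 2: 1, 6, 8, 10, 11, 12, 15, 16
Level 3: 0, 2, 5, 13, 14
0 first appears at level 3.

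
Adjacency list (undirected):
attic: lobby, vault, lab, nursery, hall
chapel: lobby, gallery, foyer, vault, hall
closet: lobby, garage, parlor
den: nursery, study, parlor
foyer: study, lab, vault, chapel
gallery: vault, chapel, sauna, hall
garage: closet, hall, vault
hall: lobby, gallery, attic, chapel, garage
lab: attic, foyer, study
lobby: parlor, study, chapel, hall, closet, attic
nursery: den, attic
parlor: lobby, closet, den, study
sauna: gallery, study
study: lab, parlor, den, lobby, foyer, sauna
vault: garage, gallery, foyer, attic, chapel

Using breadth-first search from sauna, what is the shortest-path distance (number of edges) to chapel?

2

Level 0: sauna
Level 1: gallery, study
Level 2: chapel, den, foyer, hall, lab, lobby, parlor, vault
Level 3: attic, closet, garage, nursery
chapel first appears at level 2.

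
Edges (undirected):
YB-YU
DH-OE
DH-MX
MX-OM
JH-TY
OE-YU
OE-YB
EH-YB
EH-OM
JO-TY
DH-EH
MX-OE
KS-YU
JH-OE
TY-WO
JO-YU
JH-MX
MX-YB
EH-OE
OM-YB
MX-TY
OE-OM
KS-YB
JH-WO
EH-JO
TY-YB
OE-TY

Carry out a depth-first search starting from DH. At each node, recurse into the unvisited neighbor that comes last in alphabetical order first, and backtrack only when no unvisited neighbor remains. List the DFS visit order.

Visit DH
DH → OE
OE → YU
YU → YB
YB → TY
TY → WO
WO → JH
JH → MX
MX → OM
OM → EH
EH → JO
YB → KS

DH OE YU YB TY WO JH MX OM EH JO KS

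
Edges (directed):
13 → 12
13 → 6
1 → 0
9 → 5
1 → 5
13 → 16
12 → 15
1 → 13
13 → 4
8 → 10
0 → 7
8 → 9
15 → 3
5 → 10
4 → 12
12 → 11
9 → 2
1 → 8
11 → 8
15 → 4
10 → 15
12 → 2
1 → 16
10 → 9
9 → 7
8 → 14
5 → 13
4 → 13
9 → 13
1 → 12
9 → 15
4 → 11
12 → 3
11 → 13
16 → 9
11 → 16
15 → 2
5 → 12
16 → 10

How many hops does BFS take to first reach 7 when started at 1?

2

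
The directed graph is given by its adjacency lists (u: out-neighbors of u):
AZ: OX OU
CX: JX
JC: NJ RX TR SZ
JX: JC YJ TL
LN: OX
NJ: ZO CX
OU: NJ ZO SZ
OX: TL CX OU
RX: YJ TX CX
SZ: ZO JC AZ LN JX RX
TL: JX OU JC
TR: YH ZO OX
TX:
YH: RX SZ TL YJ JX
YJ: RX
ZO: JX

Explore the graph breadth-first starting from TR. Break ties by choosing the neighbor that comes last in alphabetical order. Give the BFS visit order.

Visit TR; enqueue ZO, YH, OX → queue [ZO, YH, OX]
Visit ZO; enqueue JX → queue [YH, OX, JX]
Visit YH; enqueue YJ, TL, SZ, RX → queue [OX, JX, YJ, TL, SZ, RX]
Visit OX; enqueue OU, CX → queue [JX, YJ, TL, SZ, RX, OU, CX]
Visit JX; enqueue JC → queue [YJ, TL, SZ, RX, OU, CX, JC]
Visit YJ → queue [TL, SZ, RX, OU, CX, JC]
Visit TL → queue [SZ, RX, OU, CX, JC]
Visit SZ; enqueue LN, AZ → queue [RX, OU, CX, JC, LN, AZ]
Visit RX; enqueue TX → queue [OU, CX, JC, LN, AZ, TX]
Visit OU; enqueue NJ → queue [CX, JC, LN, AZ, TX, NJ]
Visit CX → queue [JC, LN, AZ, TX, NJ]
Visit JC → queue [LN, AZ, TX, NJ]
Visit LN → queue [AZ, TX, NJ]
Visit AZ → queue [TX, NJ]
Visit TX → queue [NJ]
Visit NJ → queue []

TR, ZO, YH, OX, JX, YJ, TL, SZ, RX, OU, CX, JC, LN, AZ, TX, NJ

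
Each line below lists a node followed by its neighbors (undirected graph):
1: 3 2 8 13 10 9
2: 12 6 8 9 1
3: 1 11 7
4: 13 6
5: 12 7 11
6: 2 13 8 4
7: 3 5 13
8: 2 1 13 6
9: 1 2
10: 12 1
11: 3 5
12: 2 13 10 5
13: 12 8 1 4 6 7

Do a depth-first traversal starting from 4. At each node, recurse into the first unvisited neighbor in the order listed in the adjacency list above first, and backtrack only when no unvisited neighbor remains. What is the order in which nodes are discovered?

4 → 13 → 12 → 2 → 6 → 8 → 1 → 3 → 11 → 5 → 7 → 10 → 9

Visit 4
4 → 13
13 → 12
12 → 2
2 → 6
6 → 8
8 → 1
1 → 3
3 → 11
11 → 5
5 → 7
1 → 10
1 → 9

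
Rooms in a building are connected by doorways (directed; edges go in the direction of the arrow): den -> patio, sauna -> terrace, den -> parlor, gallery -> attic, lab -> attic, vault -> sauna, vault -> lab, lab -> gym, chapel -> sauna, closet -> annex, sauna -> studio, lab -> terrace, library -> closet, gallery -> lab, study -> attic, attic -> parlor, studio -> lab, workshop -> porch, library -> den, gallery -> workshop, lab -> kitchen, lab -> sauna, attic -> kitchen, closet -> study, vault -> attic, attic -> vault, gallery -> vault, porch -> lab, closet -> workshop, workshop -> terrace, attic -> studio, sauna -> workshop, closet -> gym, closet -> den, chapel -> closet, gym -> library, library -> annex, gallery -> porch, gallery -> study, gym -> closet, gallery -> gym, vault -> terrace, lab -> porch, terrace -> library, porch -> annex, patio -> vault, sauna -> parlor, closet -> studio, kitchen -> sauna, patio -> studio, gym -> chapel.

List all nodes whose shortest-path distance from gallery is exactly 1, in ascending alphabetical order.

attic, gym, lab, porch, study, vault, workshop

Level 0: gallery
Level 1: attic, gym, lab, porch, study, vault, workshop
Level 2: annex, chapel, closet, kitchen, library, parlor, sauna, studio, terrace
Level 3: den
Level 4: patio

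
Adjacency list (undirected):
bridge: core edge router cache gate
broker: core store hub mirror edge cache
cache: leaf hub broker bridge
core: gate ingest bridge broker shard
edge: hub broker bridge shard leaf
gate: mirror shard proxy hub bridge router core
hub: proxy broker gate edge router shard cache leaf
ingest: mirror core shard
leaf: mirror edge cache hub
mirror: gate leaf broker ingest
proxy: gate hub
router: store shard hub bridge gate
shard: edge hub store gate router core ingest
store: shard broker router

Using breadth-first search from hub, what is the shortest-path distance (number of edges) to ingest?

Level 0: hub
Level 1: broker, cache, edge, gate, leaf, proxy, router, shard
Level 2: bridge, core, ingest, mirror, store
ingest first appears at level 2.

2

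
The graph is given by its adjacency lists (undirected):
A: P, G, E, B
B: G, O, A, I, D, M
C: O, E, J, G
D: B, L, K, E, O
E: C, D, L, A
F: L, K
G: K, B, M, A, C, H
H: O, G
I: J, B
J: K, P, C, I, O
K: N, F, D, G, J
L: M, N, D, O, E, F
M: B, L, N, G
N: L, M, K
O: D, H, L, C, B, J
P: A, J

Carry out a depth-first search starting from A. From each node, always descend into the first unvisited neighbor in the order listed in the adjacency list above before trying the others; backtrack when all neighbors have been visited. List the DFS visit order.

A, P, J, K, N, L, M, B, G, C, O, D, E, H, I, F

Visit A
A → P
P → J
J → K
K → N
N → L
L → M
M → B
B → G
G → C
C → O
O → D
D → E
O → H
B → I
L → F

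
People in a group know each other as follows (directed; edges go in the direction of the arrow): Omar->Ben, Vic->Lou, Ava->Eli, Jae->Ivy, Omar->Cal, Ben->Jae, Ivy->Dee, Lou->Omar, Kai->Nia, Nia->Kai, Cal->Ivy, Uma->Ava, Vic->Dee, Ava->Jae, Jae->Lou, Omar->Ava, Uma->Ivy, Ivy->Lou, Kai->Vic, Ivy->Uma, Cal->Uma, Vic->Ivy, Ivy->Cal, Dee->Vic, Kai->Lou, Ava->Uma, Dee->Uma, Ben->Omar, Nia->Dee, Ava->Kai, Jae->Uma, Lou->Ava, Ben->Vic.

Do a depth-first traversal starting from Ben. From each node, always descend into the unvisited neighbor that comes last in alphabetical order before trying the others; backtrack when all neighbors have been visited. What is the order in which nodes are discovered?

Ben Vic Lou Omar Cal Uma Ivy Dee Ava Kai Nia Jae Eli

Visit Ben
Ben → Vic
Vic → Lou
Lou → Omar
Omar → Cal
Cal → Uma
Uma → Ivy
Ivy → Dee
Uma → Ava
Ava → Kai
Kai → Nia
Ava → Jae
Ava → Eli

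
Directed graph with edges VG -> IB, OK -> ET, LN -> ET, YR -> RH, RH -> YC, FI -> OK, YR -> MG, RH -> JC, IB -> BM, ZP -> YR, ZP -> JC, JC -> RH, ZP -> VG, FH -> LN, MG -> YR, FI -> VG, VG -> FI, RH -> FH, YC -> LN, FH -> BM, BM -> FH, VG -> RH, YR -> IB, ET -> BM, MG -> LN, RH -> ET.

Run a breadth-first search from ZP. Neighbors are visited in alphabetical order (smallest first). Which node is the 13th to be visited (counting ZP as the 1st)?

Visit ZP; enqueue JC, VG, YR → queue [JC, VG, YR]
Visit JC; enqueue RH → queue [VG, YR, RH]
Visit VG; enqueue FI, IB → queue [YR, RH, FI, IB]
Visit YR; enqueue MG → queue [RH, FI, IB, MG]
Visit RH; enqueue ET, FH, YC → queue [FI, IB, MG, ET, FH, YC]
Visit FI; enqueue OK → queue [IB, MG, ET, FH, YC, OK]
Visit IB; enqueue BM → queue [MG, ET, FH, YC, OK, BM]
Visit MG; enqueue LN → queue [ET, FH, YC, OK, BM, LN]
Visit ET → queue [FH, YC, OK, BM, LN]
Visit FH → queue [YC, OK, BM, LN]
Visit YC → queue [OK, BM, LN]
Visit OK → queue [BM, LN]
Visit BM → queue [LN]
Visit LN → queue []

Visit order: ZP, JC, VG, YR, RH, FI, IB, MG, ET, FH, YC, OK, BM, LN

BM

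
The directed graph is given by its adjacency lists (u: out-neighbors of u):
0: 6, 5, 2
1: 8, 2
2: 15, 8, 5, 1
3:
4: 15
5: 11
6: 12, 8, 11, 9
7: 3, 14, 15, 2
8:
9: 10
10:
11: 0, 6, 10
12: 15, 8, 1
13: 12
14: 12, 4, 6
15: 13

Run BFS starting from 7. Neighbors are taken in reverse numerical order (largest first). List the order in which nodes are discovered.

7 → 15 → 14 → 3 → 2 → 13 → 12 → 6 → 4 → 8 → 5 → 1 → 11 → 9 → 10 → 0

Visit 7; enqueue 15, 14, 3, 2 → queue [15, 14, 3, 2]
Visit 15; enqueue 13 → queue [14, 3, 2, 13]
Visit 14; enqueue 12, 6, 4 → queue [3, 2, 13, 12, 6, 4]
Visit 3 → queue [2, 13, 12, 6, 4]
Visit 2; enqueue 8, 5, 1 → queue [13, 12, 6, 4, 8, 5, 1]
Visit 13 → queue [12, 6, 4, 8, 5, 1]
Visit 12 → queue [6, 4, 8, 5, 1]
Visit 6; enqueue 11, 9 → queue [4, 8, 5, 1, 11, 9]
Visit 4 → queue [8, 5, 1, 11, 9]
Visit 8 → queue [5, 1, 11, 9]
Visit 5 → queue [1, 11, 9]
Visit 1 → queue [11, 9]
Visit 11; enqueue 10, 0 → queue [9, 10, 0]
Visit 9 → queue [10, 0]
Visit 10 → queue [0]
Visit 0 → queue []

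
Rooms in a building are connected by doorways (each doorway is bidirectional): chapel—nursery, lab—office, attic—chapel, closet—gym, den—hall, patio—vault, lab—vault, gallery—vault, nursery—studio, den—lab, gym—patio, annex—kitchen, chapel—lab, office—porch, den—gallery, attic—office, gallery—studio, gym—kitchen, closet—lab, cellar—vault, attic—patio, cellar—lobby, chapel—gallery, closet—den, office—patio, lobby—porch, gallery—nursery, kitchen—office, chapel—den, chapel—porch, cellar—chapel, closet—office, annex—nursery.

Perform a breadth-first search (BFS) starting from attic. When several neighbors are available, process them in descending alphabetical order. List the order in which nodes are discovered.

Visit attic; enqueue patio, office, chapel → queue [patio, office, chapel]
Visit patio; enqueue vault, gym → queue [office, chapel, vault, gym]
Visit office; enqueue porch, lab, kitchen, closet → queue [chapel, vault, gym, porch, lab, kitchen, closet]
Visit chapel; enqueue nursery, gallery, den, cellar → queue [vault, gym, porch, lab, kitchen, closet, nursery, gallery, den, cellar]
Visit vault → queue [gym, porch, lab, kitchen, closet, nursery, gallery, den, cellar]
Visit gym → queue [porch, lab, kitchen, closet, nursery, gallery, den, cellar]
Visit porch; enqueue lobby → queue [lab, kitchen, closet, nursery, gallery, den, cellar, lobby]
Visit lab → queue [kitchen, closet, nursery, gallery, den, cellar, lobby]
Visit kitchen; enqueue annex → queue [closet, nursery, gallery, den, cellar, lobby, annex]
Visit closet → queue [nursery, gallery, den, cellar, lobby, annex]
Visit nursery; enqueue studio → queue [gallery, den, cellar, lobby, annex, studio]
Visit gallery → queue [den, cellar, lobby, annex, studio]
Visit den; enqueue hall → queue [cellar, lobby, annex, studio, hall]
Visit cellar → queue [lobby, annex, studio, hall]
Visit lobby → queue [annex, studio, hall]
Visit annex → queue [studio, hall]
Visit studio → queue [hall]
Visit hall → queue []

attic, patio, office, chapel, vault, gym, porch, lab, kitchen, closet, nursery, gallery, den, cellar, lobby, annex, studio, hall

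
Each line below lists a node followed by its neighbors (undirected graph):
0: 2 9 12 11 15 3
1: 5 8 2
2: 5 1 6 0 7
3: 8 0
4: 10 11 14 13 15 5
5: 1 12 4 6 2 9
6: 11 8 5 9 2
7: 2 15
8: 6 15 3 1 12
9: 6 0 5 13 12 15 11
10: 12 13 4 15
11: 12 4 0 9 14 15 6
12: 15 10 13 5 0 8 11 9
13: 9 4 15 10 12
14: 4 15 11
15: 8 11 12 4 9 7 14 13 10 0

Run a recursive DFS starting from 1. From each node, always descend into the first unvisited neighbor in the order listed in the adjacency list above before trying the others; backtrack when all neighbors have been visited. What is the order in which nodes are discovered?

Visit 1
1 → 5
5 → 12
12 → 15
15 → 8
8 → 6
6 → 11
11 → 4
4 → 10
10 → 13
13 → 9
9 → 0
0 → 2
2 → 7
0 → 3
4 → 14

1 5 12 15 8 6 11 4 10 13 9 0 2 7 3 14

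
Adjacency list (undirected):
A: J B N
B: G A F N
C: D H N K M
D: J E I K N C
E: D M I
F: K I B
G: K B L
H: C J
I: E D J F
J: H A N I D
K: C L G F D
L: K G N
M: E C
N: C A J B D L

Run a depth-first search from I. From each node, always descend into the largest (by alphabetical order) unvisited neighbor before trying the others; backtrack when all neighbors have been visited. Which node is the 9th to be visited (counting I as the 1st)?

Visit I
I → J
J → N
N → L
L → K
K → G
G → B
B → F
B → A
K → D
D → E
E → M
M → C
C → H

Visit order: I, J, N, L, K, G, B, F, A, D, E, M, C, H

A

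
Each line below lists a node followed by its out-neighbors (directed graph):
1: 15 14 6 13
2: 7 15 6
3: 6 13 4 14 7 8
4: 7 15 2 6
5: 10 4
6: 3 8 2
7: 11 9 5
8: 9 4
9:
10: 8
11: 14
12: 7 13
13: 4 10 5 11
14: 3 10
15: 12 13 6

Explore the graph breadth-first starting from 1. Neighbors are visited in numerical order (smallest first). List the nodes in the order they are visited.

1 6 13 14 15 2 3 8 4 5 10 11 12 7 9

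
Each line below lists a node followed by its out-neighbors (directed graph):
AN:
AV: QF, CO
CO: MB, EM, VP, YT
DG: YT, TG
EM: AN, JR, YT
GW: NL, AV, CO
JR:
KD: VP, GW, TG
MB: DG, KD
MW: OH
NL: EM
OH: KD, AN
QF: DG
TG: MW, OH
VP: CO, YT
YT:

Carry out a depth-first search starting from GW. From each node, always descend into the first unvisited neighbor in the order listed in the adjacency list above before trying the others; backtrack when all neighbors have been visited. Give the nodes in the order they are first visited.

Visit GW
GW → NL
NL → EM
EM → AN
EM → JR
EM → YT
GW → AV
AV → QF
QF → DG
DG → TG
TG → MW
MW → OH
OH → KD
KD → VP
VP → CO
CO → MB

GW, NL, EM, AN, JR, YT, AV, QF, DG, TG, MW, OH, KD, VP, CO, MB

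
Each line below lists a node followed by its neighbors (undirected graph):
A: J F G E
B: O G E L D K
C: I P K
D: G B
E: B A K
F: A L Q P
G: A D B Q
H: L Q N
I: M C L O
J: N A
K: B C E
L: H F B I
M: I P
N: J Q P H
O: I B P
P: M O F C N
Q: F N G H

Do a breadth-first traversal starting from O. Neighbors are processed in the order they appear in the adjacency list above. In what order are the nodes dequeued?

O, I, B, P, M, C, L, G, E, D, K, F, N, H, A, Q, J

Visit O; enqueue I, B, P → queue [I, B, P]
Visit I; enqueue M, C, L → queue [B, P, M, C, L]
Visit B; enqueue G, E, D, K → queue [P, M, C, L, G, E, D, K]
Visit P; enqueue F, N → queue [M, C, L, G, E, D, K, F, N]
Visit M → queue [C, L, G, E, D, K, F, N]
Visit C → queue [L, G, E, D, K, F, N]
Visit L; enqueue H → queue [G, E, D, K, F, N, H]
Visit G; enqueue A, Q → queue [E, D, K, F, N, H, A, Q]
Visit E → queue [D, K, F, N, H, A, Q]
Visit D → queue [K, F, N, H, A, Q]
Visit K → queue [F, N, H, A, Q]
Visit F → queue [N, H, A, Q]
Visit N; enqueue J → queue [H, A, Q, J]
Visit H → queue [A, Q, J]
Visit A → queue [Q, J]
Visit Q → queue [J]
Visit J → queue []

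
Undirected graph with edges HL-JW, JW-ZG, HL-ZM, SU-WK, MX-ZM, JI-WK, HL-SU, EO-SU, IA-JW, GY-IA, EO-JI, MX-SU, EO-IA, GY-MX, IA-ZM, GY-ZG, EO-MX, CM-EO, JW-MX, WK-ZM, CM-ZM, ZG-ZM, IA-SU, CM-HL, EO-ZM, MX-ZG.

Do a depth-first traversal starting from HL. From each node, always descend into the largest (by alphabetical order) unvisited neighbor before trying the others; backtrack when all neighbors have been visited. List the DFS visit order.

Visit HL
HL → ZM
ZM → ZG
ZG → MX
MX → SU
SU → WK
WK → JI
JI → EO
EO → IA
IA → JW
IA → GY
EO → CM

HL -> ZM -> ZG -> MX -> SU -> WK -> JI -> EO -> IA -> JW -> GY -> CM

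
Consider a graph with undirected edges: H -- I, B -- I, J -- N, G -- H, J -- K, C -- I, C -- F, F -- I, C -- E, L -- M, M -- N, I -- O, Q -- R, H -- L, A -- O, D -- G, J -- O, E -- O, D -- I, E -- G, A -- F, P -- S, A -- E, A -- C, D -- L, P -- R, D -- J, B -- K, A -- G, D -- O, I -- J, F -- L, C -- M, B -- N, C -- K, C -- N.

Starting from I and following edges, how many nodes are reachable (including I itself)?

BFS from I visits: I, B, C, D, F, H, J, O, K, N, A, E, M, G, L
Reachable nodes: 15 of 19 total.

15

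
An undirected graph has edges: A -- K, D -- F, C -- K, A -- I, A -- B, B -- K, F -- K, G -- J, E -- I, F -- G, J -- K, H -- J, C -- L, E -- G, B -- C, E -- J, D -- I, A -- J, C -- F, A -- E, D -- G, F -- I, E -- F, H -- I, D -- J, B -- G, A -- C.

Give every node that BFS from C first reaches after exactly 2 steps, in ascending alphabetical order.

D, E, G, I, J

Level 0: C
Level 1: A, B, F, K, L
Level 2: D, E, G, I, J
Level 3: H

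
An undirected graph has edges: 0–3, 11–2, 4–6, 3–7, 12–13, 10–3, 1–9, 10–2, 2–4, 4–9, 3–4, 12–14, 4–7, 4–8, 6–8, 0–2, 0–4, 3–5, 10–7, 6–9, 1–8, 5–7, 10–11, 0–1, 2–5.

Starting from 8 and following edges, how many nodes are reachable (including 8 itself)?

BFS from 8 visits: 8, 1, 4, 6, 0, 9, 2, 3, 7, 5, 10, 11
Reachable nodes: 12 of 15 total.

12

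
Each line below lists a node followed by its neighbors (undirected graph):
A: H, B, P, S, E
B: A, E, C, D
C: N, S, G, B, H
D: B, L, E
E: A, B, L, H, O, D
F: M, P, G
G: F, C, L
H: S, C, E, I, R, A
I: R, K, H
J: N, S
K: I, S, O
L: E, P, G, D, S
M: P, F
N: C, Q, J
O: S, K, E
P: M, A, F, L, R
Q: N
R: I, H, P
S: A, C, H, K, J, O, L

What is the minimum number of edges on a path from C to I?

2

Level 0: C
Level 1: B, G, H, N, S
Level 2: A, D, E, F, I, J, K, L, O, Q, R
Level 3: M, P
I first appears at level 2.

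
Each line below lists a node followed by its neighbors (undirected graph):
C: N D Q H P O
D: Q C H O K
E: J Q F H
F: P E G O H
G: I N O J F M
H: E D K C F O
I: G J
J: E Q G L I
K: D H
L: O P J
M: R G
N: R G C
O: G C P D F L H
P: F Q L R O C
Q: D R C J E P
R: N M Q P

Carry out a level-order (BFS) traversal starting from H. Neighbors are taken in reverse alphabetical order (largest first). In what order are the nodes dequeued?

Visit H; enqueue O, K, F, E, D, C → queue [O, K, F, E, D, C]
Visit O; enqueue P, L, G → queue [K, F, E, D, C, P, L, G]
Visit K → queue [F, E, D, C, P, L, G]
Visit F → queue [E, D, C, P, L, G]
Visit E; enqueue Q, J → queue [D, C, P, L, G, Q, J]
Visit D → queue [C, P, L, G, Q, J]
Visit C; enqueue N → queue [P, L, G, Q, J, N]
Visit P; enqueue R → queue [L, G, Q, J, N, R]
Visit L → queue [G, Q, J, N, R]
Visit G; enqueue M, I → queue [Q, J, N, R, M, I]
Visit Q → queue [J, N, R, M, I]
Visit J → queue [N, R, M, I]
Visit N → queue [R, M, I]
Visit R → queue [M, I]
Visit M → queue [I]
Visit I → queue []

H, O, K, F, E, D, C, P, L, G, Q, J, N, R, M, I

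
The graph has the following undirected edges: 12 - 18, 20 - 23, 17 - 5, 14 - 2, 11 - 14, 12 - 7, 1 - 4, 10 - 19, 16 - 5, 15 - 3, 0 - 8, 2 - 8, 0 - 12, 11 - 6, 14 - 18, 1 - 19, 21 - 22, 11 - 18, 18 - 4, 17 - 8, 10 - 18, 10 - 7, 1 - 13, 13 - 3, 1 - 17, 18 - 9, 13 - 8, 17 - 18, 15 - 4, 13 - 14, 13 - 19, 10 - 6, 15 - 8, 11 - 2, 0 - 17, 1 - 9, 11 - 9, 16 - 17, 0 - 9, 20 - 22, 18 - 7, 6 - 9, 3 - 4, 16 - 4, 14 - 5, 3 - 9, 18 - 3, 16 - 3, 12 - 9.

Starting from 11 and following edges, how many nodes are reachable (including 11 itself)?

BFS from 11 visits: 11, 2, 6, 9, 14, 18, 8, 10, 0, 1, 3, 12, 5, 13, 4, 7, 17, 15, 19, 16
Reachable nodes: 20 of 24 total.

20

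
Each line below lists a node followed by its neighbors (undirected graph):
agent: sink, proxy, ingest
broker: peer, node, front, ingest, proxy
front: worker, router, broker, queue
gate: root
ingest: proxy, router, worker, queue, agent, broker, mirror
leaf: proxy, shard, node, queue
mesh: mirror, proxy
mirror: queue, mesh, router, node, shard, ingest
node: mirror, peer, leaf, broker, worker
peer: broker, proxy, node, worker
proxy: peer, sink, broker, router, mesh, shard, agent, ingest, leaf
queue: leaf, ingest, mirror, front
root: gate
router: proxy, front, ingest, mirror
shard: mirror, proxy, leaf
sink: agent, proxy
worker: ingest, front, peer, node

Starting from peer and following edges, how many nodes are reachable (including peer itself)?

BFS from peer visits: peer, broker, proxy, node, worker, front, ingest, sink, router, mesh, shard, agent, leaf, mirror, queue
Reachable nodes: 15 of 17 total.

15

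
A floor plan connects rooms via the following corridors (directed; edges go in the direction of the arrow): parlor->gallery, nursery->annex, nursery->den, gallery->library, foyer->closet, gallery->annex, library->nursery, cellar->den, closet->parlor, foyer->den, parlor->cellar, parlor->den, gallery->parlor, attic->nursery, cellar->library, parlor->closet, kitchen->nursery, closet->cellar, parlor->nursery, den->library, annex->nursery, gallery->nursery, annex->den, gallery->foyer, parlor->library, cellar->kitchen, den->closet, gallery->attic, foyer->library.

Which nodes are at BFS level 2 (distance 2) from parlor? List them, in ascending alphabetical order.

annex, attic, foyer, kitchen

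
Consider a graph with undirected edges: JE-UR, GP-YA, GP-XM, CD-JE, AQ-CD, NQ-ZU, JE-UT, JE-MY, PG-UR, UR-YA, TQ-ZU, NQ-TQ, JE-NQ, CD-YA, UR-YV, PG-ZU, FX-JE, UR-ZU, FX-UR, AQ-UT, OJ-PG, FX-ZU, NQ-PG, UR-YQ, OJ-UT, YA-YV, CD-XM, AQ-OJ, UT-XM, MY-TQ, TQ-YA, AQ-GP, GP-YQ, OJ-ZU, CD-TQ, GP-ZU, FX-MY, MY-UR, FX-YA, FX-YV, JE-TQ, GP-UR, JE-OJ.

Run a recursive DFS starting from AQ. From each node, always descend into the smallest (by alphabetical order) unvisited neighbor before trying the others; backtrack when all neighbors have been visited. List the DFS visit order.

Visit AQ
AQ → CD
CD → JE
JE → FX
FX → MY
MY → TQ
TQ → NQ
NQ → PG
PG → OJ
OJ → UT
UT → XM
XM → GP
GP → UR
UR → YA
YA → YV
UR → YQ
UR → ZU

AQ -> CD -> JE -> FX -> MY -> TQ -> NQ -> PG -> OJ -> UT -> XM -> GP -> UR -> YA -> YV -> YQ -> ZU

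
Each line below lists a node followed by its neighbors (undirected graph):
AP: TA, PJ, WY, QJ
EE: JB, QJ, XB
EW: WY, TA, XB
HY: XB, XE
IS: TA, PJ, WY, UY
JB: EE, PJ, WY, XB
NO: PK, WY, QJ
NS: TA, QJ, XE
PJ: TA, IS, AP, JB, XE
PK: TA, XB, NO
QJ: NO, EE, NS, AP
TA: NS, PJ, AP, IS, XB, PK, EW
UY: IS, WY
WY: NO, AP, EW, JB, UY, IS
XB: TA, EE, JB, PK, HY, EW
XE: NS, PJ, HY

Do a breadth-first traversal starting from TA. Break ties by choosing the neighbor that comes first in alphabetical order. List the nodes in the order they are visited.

TA AP EW IS NS PJ PK XB QJ WY UY XE JB NO EE HY

Visit TA; enqueue AP, EW, IS, NS, PJ, PK, XB → queue [AP, EW, IS, NS, PJ, PK, XB]
Visit AP; enqueue QJ, WY → queue [EW, IS, NS, PJ, PK, XB, QJ, WY]
Visit EW → queue [IS, NS, PJ, PK, XB, QJ, WY]
Visit IS; enqueue UY → queue [NS, PJ, PK, XB, QJ, WY, UY]
Visit NS; enqueue XE → queue [PJ, PK, XB, QJ, WY, UY, XE]
Visit PJ; enqueue JB → queue [PK, XB, QJ, WY, UY, XE, JB]
Visit PK; enqueue NO → queue [XB, QJ, WY, UY, XE, JB, NO]
Visit XB; enqueue EE, HY → queue [QJ, WY, UY, XE, JB, NO, EE, HY]
Visit QJ → queue [WY, UY, XE, JB, NO, EE, HY]
Visit WY → queue [UY, XE, JB, NO, EE, HY]
Visit UY → queue [XE, JB, NO, EE, HY]
Visit XE → queue [JB, NO, EE, HY]
Visit JB → queue [NO, EE, HY]
Visit NO → queue [EE, HY]
Visit EE → queue [HY]
Visit HY → queue []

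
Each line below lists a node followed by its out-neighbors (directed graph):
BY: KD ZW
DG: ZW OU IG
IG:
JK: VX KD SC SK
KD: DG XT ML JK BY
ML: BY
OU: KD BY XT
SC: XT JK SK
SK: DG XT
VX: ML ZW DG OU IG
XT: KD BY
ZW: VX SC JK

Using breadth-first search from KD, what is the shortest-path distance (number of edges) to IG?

2

Level 0: KD
Level 1: BY, DG, JK, ML, XT
Level 2: IG, OU, SC, SK, VX, ZW
IG first appears at level 2.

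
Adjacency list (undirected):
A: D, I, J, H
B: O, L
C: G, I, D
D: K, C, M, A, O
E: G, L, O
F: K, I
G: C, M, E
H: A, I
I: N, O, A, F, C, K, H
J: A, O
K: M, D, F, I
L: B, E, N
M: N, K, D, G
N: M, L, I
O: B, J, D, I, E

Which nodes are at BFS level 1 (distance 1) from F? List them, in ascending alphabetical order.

Level 0: F
Level 1: I, K
Level 2: A, C, D, H, M, N, O
Level 3: B, E, G, J, L

I, K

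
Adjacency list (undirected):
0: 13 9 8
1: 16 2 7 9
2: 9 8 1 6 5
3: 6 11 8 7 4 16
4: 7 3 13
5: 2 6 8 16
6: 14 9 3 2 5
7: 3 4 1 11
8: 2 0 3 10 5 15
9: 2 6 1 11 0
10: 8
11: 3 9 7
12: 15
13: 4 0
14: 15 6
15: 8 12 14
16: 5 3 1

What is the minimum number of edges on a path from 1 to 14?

3

Level 0: 1
Level 1: 2, 7, 9, 16
Level 2: 0, 3, 4, 5, 6, 8, 11
Level 3: 10, 13, 14, 15
Level 4: 12
14 first appears at level 3.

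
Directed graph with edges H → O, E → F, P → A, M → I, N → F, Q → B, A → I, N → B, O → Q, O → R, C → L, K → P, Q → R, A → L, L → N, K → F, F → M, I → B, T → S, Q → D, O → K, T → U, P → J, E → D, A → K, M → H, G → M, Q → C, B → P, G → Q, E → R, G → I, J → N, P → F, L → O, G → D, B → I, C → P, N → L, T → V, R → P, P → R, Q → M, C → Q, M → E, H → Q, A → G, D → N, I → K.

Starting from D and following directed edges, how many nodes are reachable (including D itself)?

BFS from D visits: D, N, B, F, L, I, P, M, O, K, A, J, R, E, H, Q, G, C
Reachable nodes: 18 of 22 total.

18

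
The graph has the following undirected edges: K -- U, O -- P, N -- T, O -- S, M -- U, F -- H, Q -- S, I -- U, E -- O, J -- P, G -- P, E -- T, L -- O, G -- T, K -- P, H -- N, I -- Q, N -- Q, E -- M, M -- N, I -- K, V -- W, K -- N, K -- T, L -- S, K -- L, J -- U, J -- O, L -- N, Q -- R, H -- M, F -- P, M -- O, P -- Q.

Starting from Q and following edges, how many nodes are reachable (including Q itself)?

17

BFS from Q visits: Q, I, N, P, R, S, K, U, H, L, M, T, F, G, J, O, E
Reachable nodes: 17 of 19 total.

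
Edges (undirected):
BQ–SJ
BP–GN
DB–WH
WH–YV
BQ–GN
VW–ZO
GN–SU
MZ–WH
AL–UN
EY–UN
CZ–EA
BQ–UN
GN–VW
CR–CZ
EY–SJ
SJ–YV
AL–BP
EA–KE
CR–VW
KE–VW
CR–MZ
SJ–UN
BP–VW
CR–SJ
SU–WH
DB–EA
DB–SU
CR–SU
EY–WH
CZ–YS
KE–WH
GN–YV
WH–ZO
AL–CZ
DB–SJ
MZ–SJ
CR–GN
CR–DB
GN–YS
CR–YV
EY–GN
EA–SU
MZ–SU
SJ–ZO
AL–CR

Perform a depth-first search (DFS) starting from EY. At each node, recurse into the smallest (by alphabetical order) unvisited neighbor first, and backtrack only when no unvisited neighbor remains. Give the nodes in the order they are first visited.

Visit EY
EY → GN
GN → BP
BP → AL
AL → CR
CR → CZ
CZ → EA
EA → DB
DB → SJ
SJ → BQ
BQ → UN
SJ → MZ
MZ → SU
SU → WH
WH → KE
KE → VW
VW → ZO
WH → YV
CZ → YS

EY, GN, BP, AL, CR, CZ, EA, DB, SJ, BQ, UN, MZ, SU, WH, KE, VW, ZO, YV, YS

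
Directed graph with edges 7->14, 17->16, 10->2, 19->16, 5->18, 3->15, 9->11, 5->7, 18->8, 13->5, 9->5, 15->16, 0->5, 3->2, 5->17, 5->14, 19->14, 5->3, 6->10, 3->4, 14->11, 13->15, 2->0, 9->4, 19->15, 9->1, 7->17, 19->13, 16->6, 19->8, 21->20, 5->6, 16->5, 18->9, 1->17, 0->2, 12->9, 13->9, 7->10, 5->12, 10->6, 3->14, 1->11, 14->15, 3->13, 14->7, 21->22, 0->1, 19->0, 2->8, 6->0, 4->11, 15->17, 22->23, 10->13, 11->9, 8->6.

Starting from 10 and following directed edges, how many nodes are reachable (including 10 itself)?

19

BFS from 10 visits: 10, 2, 6, 13, 0, 8, 5, 9, 15, 1, 3, 7, 12, 14, 17, 18, 4, 11, 16
Reachable nodes: 19 of 24 total.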